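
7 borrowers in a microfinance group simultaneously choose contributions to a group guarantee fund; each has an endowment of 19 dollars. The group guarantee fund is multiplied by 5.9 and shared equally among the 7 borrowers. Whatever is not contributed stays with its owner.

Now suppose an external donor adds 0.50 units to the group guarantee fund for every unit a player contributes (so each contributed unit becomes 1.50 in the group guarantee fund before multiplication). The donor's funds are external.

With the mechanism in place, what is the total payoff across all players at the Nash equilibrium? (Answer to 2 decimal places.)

The effective private return per unit is now 5.9 × 1.50 / 7 = 1.2643 > 1, so every player's dominant strategy flips to full contribution.
At the Nash equilibrium everyone contributes 19. Group total payoff = 5.9 × 1.50 × 133 = 1177.05.

1177.05 dollars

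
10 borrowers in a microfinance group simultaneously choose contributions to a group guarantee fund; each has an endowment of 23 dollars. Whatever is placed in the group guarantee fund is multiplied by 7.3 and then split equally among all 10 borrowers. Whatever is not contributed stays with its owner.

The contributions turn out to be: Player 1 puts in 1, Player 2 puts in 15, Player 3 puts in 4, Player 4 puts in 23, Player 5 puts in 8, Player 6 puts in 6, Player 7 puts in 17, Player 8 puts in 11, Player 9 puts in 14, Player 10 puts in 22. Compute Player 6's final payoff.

105.33 dollars

Total contributed: 1 + 15 + 4 + 23 + 8 + 6 + 17 + 11 + 14 + 22 = 121.
Each receives 7.3 × 121 / 10 = 88.33 from the group guarantee fund.
Player 6 keeps 23 − 6 = 17, so Player 6's payoff is 17 + 88.33 = 105.33.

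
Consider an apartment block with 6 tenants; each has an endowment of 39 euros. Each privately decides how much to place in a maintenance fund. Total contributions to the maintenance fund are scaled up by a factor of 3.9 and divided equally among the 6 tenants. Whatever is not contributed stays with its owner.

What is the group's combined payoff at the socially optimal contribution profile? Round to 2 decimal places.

Each contributed unit returns 3.900 to the group as a whole (0.6500 to each of 6 players), which exceeds 1, so the social optimum is full contribution: group total = 3.900 × 234 = 912.60.

912.60 euros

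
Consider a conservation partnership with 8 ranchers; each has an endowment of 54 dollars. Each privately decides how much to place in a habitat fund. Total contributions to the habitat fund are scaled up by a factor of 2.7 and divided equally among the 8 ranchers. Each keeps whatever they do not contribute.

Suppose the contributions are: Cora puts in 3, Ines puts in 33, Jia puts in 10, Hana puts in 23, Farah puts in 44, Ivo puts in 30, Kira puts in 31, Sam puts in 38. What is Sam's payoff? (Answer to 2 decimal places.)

87.55 dollars

Total contributed: 3 + 33 + 10 + 23 + 44 + 30 + 31 + 38 = 212.
Each receives 2.7 × 212 / 8 = 71.55 from the habitat fund.
Sam keeps 54 − 38 = 16, so Sam's payoff is 16 + 71.55 = 87.55.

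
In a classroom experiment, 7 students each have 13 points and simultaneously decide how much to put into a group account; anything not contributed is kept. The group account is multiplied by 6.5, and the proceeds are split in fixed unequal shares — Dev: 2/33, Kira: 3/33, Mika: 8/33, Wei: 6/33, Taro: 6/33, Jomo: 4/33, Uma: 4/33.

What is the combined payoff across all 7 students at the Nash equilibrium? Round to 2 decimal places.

Each unit j contributes comes back to j as 6.5 × (j's share), so j prefers to contribute only if that share exceeds 1/6.5 = 0.1538; otherwise keeping the unit dominates.
Mika, Wei and Taro are above the threshold, contributing 13 each; the remaining 4 contribute 0. Total contributed: 39.
The group account pays out 6.5 × 39 = 253.50 in total (split across the unequal shares, but the aggregate is all that matters for the group sum).
The 4 free-riders keep 13 each, adding 52. Group total = 52 + 253.50 = 305.50.

305.50 points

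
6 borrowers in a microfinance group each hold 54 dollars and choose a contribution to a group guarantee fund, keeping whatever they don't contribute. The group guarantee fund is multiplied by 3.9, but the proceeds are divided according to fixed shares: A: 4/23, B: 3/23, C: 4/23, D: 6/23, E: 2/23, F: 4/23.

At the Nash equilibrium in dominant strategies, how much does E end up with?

72.31 dollars

Each unit j contributes comes back to j as 3.9 × (j's share), so j prefers to contribute only if that share exceeds 1/3.9 = 0.2564; otherwise keeping the unit dominates.
The only share above 0.2564 is D's 6/23, contributing 54; the remaining 5 contribute 0. Total contributed: 54.
E keeps 54 and receives 3.9 × 54 × 2/23 = 18.31 from the group guarantee fund, for a payoff of 72.31.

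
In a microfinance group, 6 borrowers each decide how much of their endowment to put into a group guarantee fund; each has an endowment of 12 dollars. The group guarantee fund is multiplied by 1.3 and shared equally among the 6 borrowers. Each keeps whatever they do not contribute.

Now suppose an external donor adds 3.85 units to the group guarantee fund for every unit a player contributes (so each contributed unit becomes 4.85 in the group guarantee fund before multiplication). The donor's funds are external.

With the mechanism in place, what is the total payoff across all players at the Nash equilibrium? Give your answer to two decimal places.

With the mechanism, a contributed unit returns 1.3 × 4.85 / 6 = 1.0508 per unit of net cost to the contributor — now above 1 — so contributing fully is weakly dominant for every player.
At the Nash equilibrium everyone contributes 12. Group total payoff = 1.3 × 4.85 × 72 = 453.96.

453.96 dollars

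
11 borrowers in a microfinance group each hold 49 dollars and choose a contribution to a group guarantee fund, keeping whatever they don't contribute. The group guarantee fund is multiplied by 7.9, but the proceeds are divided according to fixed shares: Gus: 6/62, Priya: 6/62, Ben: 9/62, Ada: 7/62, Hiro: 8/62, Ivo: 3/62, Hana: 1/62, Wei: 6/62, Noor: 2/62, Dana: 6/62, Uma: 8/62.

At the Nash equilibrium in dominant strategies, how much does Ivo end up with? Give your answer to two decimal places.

Player j's private return per contributed unit is 7.9 × (j's share). Contributing is weakly dominant for j when that share is at least 1/7.9 = 0.1266, and contributing 0 is dominant otherwise.
Ben, Hiro and Uma clear that bar, contributing 49 each; the remaining 8 contribute 0. Total contributed: 147.
Ivo keeps 49 and receives 7.9 × 147 × 3/62 = 56.19 from the group guarantee fund, for a payoff of 105.19.

105.19 dollars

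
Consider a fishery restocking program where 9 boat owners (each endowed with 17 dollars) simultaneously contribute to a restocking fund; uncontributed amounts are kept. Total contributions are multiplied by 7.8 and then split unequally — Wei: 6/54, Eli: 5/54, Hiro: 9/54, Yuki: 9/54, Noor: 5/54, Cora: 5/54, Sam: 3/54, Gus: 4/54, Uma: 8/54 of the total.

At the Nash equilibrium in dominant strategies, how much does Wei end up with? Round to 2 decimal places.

For player j, contributing a unit is worthwhile iff 7.8 × (j's share) ≥ 1, i.e. iff j's share is at least 0.1282.
Hiro, Yuki and Uma are above the threshold, contributing 17 each; the remaining 6 contribute 0. Total contributed: 51.
Wei keeps 17 and receives 7.8 × 51 × 6/54 = 44.20 from the restocking fund, for a payoff of 61.20.

61.20 dollars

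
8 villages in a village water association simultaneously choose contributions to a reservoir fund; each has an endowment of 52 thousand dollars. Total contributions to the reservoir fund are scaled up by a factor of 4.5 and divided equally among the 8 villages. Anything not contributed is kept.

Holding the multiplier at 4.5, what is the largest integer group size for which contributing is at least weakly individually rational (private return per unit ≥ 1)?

4

Private return per unit is 4.5/(group size), which is ≥ 1 whenever the group size is ≤ 4.5.
The largest such integer is 4.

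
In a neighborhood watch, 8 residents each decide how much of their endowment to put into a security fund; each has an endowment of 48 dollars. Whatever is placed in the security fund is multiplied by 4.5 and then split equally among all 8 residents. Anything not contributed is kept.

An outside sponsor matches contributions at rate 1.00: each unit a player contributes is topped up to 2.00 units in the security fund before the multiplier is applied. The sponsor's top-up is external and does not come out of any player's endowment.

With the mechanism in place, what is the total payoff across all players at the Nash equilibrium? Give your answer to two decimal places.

With the mechanism, a contributed unit returns 4.5 × 2.00 / 8 = 1.1250 per unit of net cost to the contributor — now above 1 — so contributing fully is weakly dominant for every player.
At the Nash equilibrium everyone contributes 48. Group total payoff = 4.5 × 2.00 × 384 = 3456.00.

3456.00 dollars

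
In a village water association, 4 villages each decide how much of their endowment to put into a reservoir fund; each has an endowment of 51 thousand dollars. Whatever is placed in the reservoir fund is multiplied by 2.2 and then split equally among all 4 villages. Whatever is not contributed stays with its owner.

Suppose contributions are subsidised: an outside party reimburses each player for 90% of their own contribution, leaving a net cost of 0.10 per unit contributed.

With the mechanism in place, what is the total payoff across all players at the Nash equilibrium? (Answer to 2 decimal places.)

Under the mechanism each unit contributed yields (2.2/4) / 0.10 = 5.5000 back to its contributor per unit of net cost, which exceeds 1, making full contribution the dominant choice for everyone.
So the Nash equilibrium is full contribution by all 4; the group earns 4 × (51 × 0.90 + 2.2 × 51) = 632.40.

632.40 thousand dollars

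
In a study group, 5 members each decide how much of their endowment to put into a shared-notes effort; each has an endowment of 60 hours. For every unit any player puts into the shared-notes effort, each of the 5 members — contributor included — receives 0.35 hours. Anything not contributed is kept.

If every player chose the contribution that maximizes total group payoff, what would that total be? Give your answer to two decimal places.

525.00 hours

Each contributed unit returns 1.750 to the group as a whole (0.35 to each of 5 players), which exceeds 1, so the social optimum is full contribution: group total = 1.750 × 300 = 525.00.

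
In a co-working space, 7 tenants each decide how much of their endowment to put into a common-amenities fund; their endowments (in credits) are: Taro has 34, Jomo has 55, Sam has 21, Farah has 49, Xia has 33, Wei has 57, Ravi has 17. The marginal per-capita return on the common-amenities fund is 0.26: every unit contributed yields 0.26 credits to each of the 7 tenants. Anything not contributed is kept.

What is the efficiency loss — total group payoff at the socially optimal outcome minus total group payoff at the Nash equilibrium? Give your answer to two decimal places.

218.12 credits

The private return per contributed unit is 0.26 < 1 for everyone, so the Nash equilibrium is zero contribution and the group total is Σ E_j = 34 + 55 + 21 + 49 + 33 + 57 + 17 = 266.
Each contributed unit returns 1.820 to the group, so the social optimum is full contribution by everyone: group total = 1.820 × 266 = 484.12.
Efficiency loss = (1.820 − 1) × 266 = 218.12.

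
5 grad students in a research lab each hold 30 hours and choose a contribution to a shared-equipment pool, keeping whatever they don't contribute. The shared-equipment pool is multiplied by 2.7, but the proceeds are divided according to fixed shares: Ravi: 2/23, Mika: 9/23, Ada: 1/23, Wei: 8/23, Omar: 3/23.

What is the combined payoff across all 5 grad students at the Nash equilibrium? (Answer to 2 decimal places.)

201.00 hours

Each unit j contributes comes back to j as 2.7 × (j's share), so j prefers to contribute only if that share exceeds 1/2.7 = 0.3704; otherwise keeping the unit dominates.
Only Mika (9/23) clears that bar, contributing 30; the remaining 4 contribute 0. Total contributed: 30.
The shared-equipment pool pays out 2.7 × 30 = 81.00 in total (split across the unequal shares, but the aggregate is all that matters for the group sum).
The 4 free-riders keep 30 each, adding 120. Group total = 120 + 81.00 = 201.00.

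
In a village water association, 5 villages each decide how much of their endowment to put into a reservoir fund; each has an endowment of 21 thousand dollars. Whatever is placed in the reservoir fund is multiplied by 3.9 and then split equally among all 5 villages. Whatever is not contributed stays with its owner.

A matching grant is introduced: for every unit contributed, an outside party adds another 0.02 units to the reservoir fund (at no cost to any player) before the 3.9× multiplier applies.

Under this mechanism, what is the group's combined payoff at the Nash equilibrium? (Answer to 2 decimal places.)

The effective private return is 3.9 × 1.02 / 5 = 0.7956, which is still under 1, so the mechanism doesn't change anyone's dominant strategy: zero contribution.
At the Nash equilibrium no one contributes; group total payoff = 5 × 21 = 105.

105.00 thousand dollars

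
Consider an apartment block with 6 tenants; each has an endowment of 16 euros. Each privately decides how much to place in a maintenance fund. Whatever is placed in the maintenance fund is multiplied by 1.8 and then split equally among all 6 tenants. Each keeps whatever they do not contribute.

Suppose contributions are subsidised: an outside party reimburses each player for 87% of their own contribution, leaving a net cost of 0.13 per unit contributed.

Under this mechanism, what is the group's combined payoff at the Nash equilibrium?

With the mechanism, a contributed unit returns (1.8/6) / 0.13 = 2.3077 per unit of net cost to the contributor — now above 1 — so contributing fully is weakly dominant for every player.
At the Nash equilibrium everyone contributes 16. Group total payoff = 6 × (16 × 0.87 + 1.8 × 16) = 256.32.

256.32 euros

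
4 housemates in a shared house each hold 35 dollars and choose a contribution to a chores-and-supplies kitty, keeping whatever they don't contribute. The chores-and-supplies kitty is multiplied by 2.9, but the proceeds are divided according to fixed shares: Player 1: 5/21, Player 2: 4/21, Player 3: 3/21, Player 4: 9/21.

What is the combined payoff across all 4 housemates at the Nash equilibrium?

Player j's private return per contributed unit is 2.9 × (j's share). Contributing is weakly dominant for j when that share is at least 1/2.9 = 0.3448, and contributing 0 is dominant otherwise.
Player 4 alone (share 9/21) is above the threshold, contributing 35; the remaining 3 contribute 0. Total contributed: 35.
The chores-and-supplies kitty pays out 2.9 × 35 = 101.50 in total (split across the unequal shares, but the aggregate is all that matters for the group sum).
The 3 free-riders keep 35 each, adding 105. Group total = 105 + 101.50 = 206.50.

206.50 dollars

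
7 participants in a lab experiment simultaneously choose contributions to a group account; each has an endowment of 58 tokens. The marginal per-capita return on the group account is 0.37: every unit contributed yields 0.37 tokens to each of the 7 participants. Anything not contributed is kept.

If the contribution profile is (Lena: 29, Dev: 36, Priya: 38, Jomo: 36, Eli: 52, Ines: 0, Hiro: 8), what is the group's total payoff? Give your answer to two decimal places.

722.41 tokens

Total contributed: 29 + 36 + 38 + 36 + 52 + 0 + 8 = 199; total kept: 7 × 58 − 199 = 207.
The group account pays out 0.37 × 7 × 199 = 515.41 in aggregate.
Group total = 207 + 515.41 = 722.41.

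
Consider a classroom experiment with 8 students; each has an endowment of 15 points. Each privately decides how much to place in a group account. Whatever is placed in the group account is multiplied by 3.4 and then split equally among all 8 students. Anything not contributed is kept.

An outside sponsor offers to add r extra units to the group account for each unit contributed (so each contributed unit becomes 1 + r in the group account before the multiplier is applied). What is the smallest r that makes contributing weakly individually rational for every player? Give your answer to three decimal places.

With matching at rate r, one contributed unit becomes (1 + r) in the group account and returns 3.4 × (1 + r) / 8 to the contributor.
Setting this equal to 1: 1 + r = 8/3.4 = 2.3529.
So the minimum matching rate is r = 2.3529 − 1 = 1.353.

1.353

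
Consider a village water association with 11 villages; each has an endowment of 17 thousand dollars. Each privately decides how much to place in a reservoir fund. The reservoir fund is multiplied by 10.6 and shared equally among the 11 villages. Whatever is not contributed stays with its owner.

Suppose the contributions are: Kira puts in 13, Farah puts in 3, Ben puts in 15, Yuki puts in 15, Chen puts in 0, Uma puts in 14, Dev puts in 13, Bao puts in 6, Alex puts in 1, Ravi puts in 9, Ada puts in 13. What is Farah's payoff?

Total contributed: 13 + 3 + 15 + 15 + 0 + 14 + 13 + 6 + 1 + 9 + 13 = 102.
Each receives 10.6 × 102 / 11 = 98.29 from the reservoir fund.
Farah keeps 17 − 3 = 14, so Farah's payoff is 14 + 98.29 = 112.29.

112.29 thousand dollars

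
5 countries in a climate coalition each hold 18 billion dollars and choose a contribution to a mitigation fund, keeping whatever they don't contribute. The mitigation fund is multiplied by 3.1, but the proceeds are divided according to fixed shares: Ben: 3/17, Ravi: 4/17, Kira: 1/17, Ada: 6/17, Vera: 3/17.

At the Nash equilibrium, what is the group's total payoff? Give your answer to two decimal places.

Player j's private return per contributed unit is 3.1 × (j's share). Contributing is weakly dominant for j when that share is at least 1/3.1 = 0.3226, and contributing 0 is dominant otherwise.
Only Ada (6/17) clears that bar, contributing 18; the remaining 4 contribute 0. Total contributed: 18.
The mitigation fund pays out 3.1 × 18 = 55.80 in total (split across the unequal shares, but the aggregate is all that matters for the group sum).
The 4 free-riders keep 18 each, adding 72. Group total = 72 + 55.80 = 127.80.

127.80 billion dollars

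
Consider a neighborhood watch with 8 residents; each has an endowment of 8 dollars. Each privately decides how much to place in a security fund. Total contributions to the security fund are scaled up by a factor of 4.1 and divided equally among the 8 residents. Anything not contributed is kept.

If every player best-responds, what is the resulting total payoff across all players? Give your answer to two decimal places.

64.00 dollars

Each contributed unit returns 4.1/8 = 0.5125 to its contributor — below 1 — so contributing 0 is dominant for every player. At the Nash equilibrium everyone keeps their 8, and the group total is 8 × 8 = 64.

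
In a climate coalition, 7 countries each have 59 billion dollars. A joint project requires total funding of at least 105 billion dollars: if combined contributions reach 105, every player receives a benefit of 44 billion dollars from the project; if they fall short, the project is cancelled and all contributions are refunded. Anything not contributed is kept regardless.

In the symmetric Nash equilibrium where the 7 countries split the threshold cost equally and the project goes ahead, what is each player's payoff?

88 billion dollars

Equal share of the threshold: 105/7 = 15.
At this profile no one gains by cutting their contribution: any cut drops the total below 105, the project is cancelled, contributions are refunded, and the deviator ends with 59, which is less than 59 − 15 + 44 = 88. Contributing more than 15 just wastes the excess. So contributing exactly 15 is a best response.
Each player's payoff: 59 − 15 + 44 = 88.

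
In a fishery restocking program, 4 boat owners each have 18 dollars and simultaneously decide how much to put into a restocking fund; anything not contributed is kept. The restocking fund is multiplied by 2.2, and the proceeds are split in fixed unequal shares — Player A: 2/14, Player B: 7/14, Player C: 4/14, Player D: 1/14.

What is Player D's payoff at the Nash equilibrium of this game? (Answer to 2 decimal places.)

Each unit j contributes comes back to j as 2.2 × (j's share), so j prefers to contribute only if that share exceeds 1/2.2 = 0.4545; otherwise keeping the unit dominates.
Only Player B (7/14) clears that bar, contributing 18; the remaining 3 contribute 0. Total contributed: 18.
Player D keeps 18 and receives 2.2 × 18 × 1/14 = 2.83 from the restocking fund, for a payoff of 20.83.

20.83 dollars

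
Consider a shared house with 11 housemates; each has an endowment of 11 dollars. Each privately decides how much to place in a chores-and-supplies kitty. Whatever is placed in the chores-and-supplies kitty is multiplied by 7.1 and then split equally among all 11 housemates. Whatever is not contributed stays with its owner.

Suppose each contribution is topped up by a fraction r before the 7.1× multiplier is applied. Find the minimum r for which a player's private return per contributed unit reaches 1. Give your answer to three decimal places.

0.549

With matching at rate r, one contributed unit becomes (1 + r) in the chores-and-supplies kitty and returns 7.1 × (1 + r) / 11 to the contributor.
Setting this equal to 1: 1 + r = 11/7.1 = 1.5493.
So the minimum matching rate is r = 1.5493 − 1 = 0.549.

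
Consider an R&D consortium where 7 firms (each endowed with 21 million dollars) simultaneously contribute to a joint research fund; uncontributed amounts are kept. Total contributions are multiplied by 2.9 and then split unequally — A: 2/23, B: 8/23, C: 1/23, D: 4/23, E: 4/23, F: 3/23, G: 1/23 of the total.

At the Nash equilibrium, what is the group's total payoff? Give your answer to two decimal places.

Player j's private return per contributed unit is 2.9 × (j's share). Contributing is weakly dominant for j when that share is at least 1/2.9 = 0.3448, and contributing 0 is dominant otherwise.
Only B (8/23) clears that bar, contributing 21; the remaining 6 contribute 0. Total contributed: 21.
The joint research fund pays out 2.9 × 21 = 60.90 in total (split across the unequal shares, but the aggregate is all that matters for the group sum).
The 6 free-riders keep 21 each, adding 126. Group total = 126 + 60.90 = 186.90.

186.90 million dollars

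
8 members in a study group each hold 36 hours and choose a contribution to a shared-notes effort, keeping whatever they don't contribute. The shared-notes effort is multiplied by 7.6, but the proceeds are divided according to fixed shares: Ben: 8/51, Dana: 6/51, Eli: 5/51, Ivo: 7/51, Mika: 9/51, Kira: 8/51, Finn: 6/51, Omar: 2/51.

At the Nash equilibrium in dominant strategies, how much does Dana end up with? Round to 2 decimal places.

164.75 hours

A player with share s gets back 7.6·s per unit contributed, so full contribution is dominant for anyone with s > 1/7.6 = 0.1316 and zero contribution is dominant for anyone below.
Ben, Ivo, Mika and Kira are above the threshold, contributing 36 each; the remaining 4 contribute 0. Total contributed: 144.
Dana keeps 36 and receives 7.6 × 144 × 6/51 = 128.75 from the shared-notes effort, for a payoff of 164.75.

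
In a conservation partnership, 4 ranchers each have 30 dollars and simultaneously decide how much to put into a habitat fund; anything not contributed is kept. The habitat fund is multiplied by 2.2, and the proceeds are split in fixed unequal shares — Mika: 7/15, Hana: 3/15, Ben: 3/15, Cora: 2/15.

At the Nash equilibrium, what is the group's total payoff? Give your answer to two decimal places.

156.00 dollars

For player j, contributing a unit is worthwhile iff 2.2 × (j's share) ≥ 1, i.e. iff j's share is at least 0.4545.
Only Mika (7/15) clears that bar, contributing 30; the remaining 3 contribute 0. Total contributed: 30.
The habitat fund pays out 2.2 × 30 = 66.00 in total (split across the unequal shares, but the aggregate is all that matters for the group sum).
The 3 free-riders keep 30 each, adding 90. Group total = 90 + 66.00 = 156.00.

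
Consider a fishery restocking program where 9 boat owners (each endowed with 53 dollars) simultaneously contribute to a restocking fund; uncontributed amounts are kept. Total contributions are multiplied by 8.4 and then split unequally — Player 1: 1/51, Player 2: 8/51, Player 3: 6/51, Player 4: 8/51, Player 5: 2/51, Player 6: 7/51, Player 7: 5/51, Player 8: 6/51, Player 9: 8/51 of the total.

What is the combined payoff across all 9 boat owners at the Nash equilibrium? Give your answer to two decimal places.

Player j's private return per contributed unit is 8.4 × (j's share). Contributing is weakly dominant for j when that share is at least 1/8.4 = 0.1190, and contributing 0 is dominant otherwise.
The shares above 0.1190 belong to Player 2, Player 4, Player 6 and Player 9, contributing 53 each; the remaining 5 contribute 0. Total contributed: 212.
The restocking fund pays out 8.4 × 212 = 1780.80 in total (split across the unequal shares, but the aggregate is all that matters for the group sum).
The 5 free-riders keep 53 each, adding 265. Group total = 265 + 1780.80 = 2045.80.

2045.80 dollars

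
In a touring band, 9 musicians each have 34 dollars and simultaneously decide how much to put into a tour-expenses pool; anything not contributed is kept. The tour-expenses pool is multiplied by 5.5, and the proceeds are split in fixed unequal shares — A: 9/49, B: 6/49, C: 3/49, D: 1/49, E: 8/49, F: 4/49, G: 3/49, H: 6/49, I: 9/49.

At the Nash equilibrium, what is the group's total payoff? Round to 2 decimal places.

Each unit j contributes comes back to j as 5.5 × (j's share), so j prefers to contribute only if that share exceeds 1/5.5 = 0.1818; otherwise keeping the unit dominates.
The shares above 0.1818 belong to A and I, contributing 34 each; the remaining 7 contribute 0. Total contributed: 68.
The tour-expenses pool pays out 5.5 × 68 = 374.00 in total (split across the unequal shares, but the aggregate is all that matters for the group sum).
The 7 free-riders keep 34 each, adding 238. Group total = 238 + 374.00 = 612.00.

612.00 dollars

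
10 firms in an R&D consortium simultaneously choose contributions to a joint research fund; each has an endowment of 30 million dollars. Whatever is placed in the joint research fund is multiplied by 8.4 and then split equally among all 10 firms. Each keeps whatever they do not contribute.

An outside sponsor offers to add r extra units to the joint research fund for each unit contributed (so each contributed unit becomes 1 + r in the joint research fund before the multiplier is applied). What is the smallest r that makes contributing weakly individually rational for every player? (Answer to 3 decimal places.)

0.190

With matching at rate r, one contributed unit becomes (1 + r) in the joint research fund and returns 8.4 × (1 + r) / 10 to the contributor.
Setting this equal to 1: 1 + r = 10/8.4 = 1.1905.
So the minimum matching rate is r = 1.1905 − 1 = 0.190.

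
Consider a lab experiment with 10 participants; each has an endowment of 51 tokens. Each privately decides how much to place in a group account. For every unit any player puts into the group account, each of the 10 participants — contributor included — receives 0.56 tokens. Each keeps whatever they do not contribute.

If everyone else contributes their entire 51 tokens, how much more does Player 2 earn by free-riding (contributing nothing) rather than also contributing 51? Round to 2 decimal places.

Switching from a contribution of 51 to 0 lets Player 2 keep an extra 51 tokens, but lowers the group account by 51, which costs Player 2 their own share of that drop: 0.56 × 51 = 28.56.
Net gain = 51 − 28.56 = 22.44. The private return per contributed unit (0.56) is below 1, so free-riding is indeed the best response regardless of what the others do.

22.44 tokens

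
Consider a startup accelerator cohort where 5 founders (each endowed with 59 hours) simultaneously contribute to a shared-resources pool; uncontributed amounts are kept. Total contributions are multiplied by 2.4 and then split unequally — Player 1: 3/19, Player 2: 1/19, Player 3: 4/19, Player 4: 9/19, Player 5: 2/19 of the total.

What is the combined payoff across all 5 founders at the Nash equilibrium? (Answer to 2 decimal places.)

A player with share s gets back 2.4·s per unit contributed, so full contribution is dominant for anyone with s > 1/2.4 = 0.4167 and zero contribution is dominant for anyone below.
The only share above 0.4167 is Player 4's 9/19, contributing 59; the remaining 4 contribute 0. Total contributed: 59.
The shared-resources pool pays out 2.4 × 59 = 141.60 in total (split across the unequal shares, but the aggregate is all that matters for the group sum).
The 4 free-riders keep 59 each, adding 236. Group total = 236 + 141.60 = 377.60.

377.60 hours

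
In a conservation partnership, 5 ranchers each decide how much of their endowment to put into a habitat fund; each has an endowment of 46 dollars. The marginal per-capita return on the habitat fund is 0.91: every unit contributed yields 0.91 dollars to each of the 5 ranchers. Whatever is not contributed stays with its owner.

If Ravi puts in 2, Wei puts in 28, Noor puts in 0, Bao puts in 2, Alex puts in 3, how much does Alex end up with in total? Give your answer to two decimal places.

74.85 dollars

Total contributed: 2 + 28 + 0 + 2 + 3 = 35.
Each receives 0.91 × 35 = 31.85 from the habitat fund.
Alex keeps 46 − 3 = 43, so Alex's payoff is 43 + 31.85 = 74.85.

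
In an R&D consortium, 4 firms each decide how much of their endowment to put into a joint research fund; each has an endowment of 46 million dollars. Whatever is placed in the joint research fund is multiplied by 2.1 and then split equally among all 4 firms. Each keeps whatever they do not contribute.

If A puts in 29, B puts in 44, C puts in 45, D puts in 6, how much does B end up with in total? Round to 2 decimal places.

Total contributed: 29 + 44 + 45 + 6 = 124.
Each receives 2.1 × 124 / 4 = 65.10 from the joint research fund.
B keeps 46 − 44 = 2, so B's payoff is 2 + 65.10 = 67.10.

67.10 million dollars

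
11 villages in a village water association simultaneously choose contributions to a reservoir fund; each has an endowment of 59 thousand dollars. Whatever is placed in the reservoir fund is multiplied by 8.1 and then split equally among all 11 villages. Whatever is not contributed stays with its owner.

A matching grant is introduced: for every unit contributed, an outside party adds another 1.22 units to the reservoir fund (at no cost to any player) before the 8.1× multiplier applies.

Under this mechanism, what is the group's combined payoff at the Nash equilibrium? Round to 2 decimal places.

11670.32 thousand dollars

Under the mechanism each unit contributed yields 8.1 × 2.22 / 11 = 1.6347 back to its contributor per unit of net cost, which exceeds 1, making full contribution the dominant choice for everyone.
So the Nash equilibrium is full contribution by all 11; the group earns 8.1 × 2.22 × 649 = 11670.32.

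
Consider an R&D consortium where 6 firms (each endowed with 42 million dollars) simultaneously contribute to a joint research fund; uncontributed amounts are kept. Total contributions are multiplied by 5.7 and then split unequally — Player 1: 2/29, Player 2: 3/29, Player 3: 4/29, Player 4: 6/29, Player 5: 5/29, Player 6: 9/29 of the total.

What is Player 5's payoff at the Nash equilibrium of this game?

124.55 million dollars

Each unit j contributes comes back to j as 5.7 × (j's share), so j prefers to contribute only if that share exceeds 1/5.7 = 0.1754; otherwise keeping the unit dominates.
The shares above 0.1754 belong to Player 4 and Player 6, contributing 42 each; the remaining 4 contribute 0. Total contributed: 84.
Player 5 keeps 42 and receives 5.7 × 84 × 5/29 = 82.55 from the joint research fund, for a payoff of 124.55.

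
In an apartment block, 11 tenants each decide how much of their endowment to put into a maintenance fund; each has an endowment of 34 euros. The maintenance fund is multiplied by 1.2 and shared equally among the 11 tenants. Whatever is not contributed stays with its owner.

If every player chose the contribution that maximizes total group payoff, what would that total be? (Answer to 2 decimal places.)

Each contributed unit returns 1.200 to the group as a whole (0.1091 to each of 11 players), which exceeds 1, so the social optimum is full contribution: group total = 1.200 × 374 = 448.80.

448.80 euros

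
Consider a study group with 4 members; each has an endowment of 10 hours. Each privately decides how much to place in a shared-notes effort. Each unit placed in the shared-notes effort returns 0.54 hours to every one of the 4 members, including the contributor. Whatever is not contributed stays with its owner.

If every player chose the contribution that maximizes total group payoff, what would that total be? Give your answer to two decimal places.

Each contributed unit returns 2.160 to the group as a whole (0.54 to each of 4 players), which exceeds 1, so the social optimum is full contribution: group total = 2.160 × 40 = 86.40.

86.40 hours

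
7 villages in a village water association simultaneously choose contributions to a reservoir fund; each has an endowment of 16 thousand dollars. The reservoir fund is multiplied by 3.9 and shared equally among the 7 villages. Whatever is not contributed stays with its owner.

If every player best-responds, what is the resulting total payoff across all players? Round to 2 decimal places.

Each contributed unit returns 3.9/7 = 0.5571 to its contributor — below 1 — so contributing 0 is dominant for every player. At the Nash equilibrium everyone keeps their 16, and the group total is 7 × 16 = 112.

112.00 thousand dollars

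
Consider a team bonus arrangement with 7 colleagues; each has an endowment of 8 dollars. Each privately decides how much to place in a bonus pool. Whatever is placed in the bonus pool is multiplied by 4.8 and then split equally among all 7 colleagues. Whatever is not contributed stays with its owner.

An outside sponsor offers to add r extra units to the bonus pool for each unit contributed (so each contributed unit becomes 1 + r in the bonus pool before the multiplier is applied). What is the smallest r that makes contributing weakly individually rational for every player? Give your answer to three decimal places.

With matching at rate r, one contributed unit becomes (1 + r) in the bonus pool and returns 4.8 × (1 + r) / 7 to the contributor.
Setting this equal to 1: 1 + r = 7/4.8 = 1.4583.
So the minimum matching rate is r = 1.4583 − 1 = 0.458.

0.458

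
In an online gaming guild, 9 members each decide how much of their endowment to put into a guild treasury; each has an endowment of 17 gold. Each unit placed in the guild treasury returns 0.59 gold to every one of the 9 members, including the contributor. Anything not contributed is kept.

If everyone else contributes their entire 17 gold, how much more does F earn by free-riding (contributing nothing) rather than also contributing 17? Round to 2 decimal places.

Switching from a contribution of 17 to 0 lets F keep an extra 17 gold, but lowers the guild treasury by 17, which costs F their own share of that drop: 0.59 × 17 = 10.03.
Net gain = 17 − 10.03 = 6.97. The private return per contributed unit (0.59) is below 1, so free-riding is indeed the best response regardless of what the others do.

6.97 gold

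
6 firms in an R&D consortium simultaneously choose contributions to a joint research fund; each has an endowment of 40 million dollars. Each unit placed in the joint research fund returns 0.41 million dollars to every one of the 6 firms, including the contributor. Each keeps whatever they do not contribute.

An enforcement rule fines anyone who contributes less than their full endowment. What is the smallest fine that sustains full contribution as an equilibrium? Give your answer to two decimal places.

Given the others contribute fully, the best deviation is to contribute 0 (any partial contribution still incurs the fine and gives up units whose private return 0.41 is below 1).
Deviating from 40 to 0 saves 40 million dollars but forfeits the deviator's share of the drop in the joint research fund: 0.41 × 40 = 16.40.
So the deviation gain is 40 − 16.40 = 23.60, and the fine must be at least 23.60 million dollars to wipe it out.

23.60 million dollars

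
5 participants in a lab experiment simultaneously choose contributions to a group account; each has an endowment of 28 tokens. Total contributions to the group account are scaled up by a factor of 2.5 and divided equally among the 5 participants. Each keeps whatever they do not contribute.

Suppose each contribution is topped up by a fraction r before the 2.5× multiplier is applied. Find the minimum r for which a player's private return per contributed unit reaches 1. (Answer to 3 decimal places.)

1.000

With matching at rate r, one contributed unit becomes (1 + r) in the group account and returns 2.5 × (1 + r) / 5 to the contributor.
Setting this equal to 1: 1 + r = 5/2.5 = 2.0000.
So the minimum matching rate is r = 2.0000 − 1 = 1.000.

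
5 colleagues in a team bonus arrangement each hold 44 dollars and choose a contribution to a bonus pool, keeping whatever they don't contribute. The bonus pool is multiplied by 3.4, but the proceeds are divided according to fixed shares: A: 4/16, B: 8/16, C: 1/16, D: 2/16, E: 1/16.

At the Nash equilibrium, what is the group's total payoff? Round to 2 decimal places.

325.60 dollars

Each unit j contributes comes back to j as 3.4 × (j's share), so j prefers to contribute only if that share exceeds 1/3.4 = 0.2941; otherwise keeping the unit dominates.
The only share above 0.2941 is B's 8/16, contributing 44; the remaining 4 contribute 0. Total contributed: 44.
The bonus pool pays out 3.4 × 44 = 149.60 in total (split across the unequal shares, but the aggregate is all that matters for the group sum).
The 4 free-riders keep 44 each, adding 176. Group total = 176 + 149.60 = 325.60.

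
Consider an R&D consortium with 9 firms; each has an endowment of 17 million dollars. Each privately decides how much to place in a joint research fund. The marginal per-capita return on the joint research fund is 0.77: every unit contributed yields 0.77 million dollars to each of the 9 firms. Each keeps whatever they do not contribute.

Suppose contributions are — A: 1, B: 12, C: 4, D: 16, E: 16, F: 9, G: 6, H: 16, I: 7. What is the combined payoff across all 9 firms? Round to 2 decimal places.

668.91 million dollars

Total contributed: 1 + 12 + 4 + 16 + 16 + 9 + 6 + 16 + 7 = 87; total kept: 9 × 17 − 87 = 66.
The joint research fund pays out 0.77 × 9 × 87 = 602.91 in aggregate.
Group total = 66 + 602.91 = 668.91.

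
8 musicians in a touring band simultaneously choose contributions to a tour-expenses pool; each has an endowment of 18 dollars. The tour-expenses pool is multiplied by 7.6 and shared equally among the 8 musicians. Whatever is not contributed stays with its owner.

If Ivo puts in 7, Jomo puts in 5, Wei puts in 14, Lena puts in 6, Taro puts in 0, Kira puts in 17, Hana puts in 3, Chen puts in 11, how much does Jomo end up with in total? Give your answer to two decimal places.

Total contributed: 7 + 5 + 14 + 6 + 0 + 17 + 3 + 11 = 63.
Each receives 7.6 × 63 / 8 = 59.85 from the tour-expenses pool.
Jomo keeps 18 − 5 = 13, so Jomo's payoff is 13 + 59.85 = 72.85.

72.85 dollars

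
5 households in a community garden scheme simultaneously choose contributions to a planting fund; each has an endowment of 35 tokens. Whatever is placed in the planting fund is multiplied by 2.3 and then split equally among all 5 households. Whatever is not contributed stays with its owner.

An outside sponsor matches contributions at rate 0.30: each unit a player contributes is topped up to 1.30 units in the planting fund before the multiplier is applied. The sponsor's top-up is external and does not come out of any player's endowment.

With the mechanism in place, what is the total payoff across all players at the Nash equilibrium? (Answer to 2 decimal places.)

Even with the mechanism, each unit contributed returns only 2.3 × 1.30 / 5 = 0.5980 per unit of net cost, so contributing nothing is still dominant.
Everyone keeps their endowment and the group total is 5 × 35 = 175.

175.00 tokens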